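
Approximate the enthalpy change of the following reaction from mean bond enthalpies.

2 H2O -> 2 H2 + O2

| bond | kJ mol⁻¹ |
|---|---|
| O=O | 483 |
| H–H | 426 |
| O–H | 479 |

Bonds broken (reactants):
  O–H: 4 × 479 = 1916
  Σ(broken) = 1916 kJ
Bonds formed (products):
  H–H: 2 × 426 = 852
  O=O: 1 × 483 = 483
  Σ(formed) = 1335 kJ
ΔH = Σ(broken) − Σ(formed) = 1916 − 1335 = +581 kJ

ΔH ≈ +581 kJ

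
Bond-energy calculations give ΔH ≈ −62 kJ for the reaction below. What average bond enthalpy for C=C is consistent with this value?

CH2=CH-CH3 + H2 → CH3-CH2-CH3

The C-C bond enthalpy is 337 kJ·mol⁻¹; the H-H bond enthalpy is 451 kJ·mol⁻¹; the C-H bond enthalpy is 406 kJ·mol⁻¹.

Let D be the C=C bond energy.
Σ(broken) = 1×337 + 6×406 + 1×D + 1×451 = 3224 + D
Σ(formed) = 2×337 + 8×406 = 3922
ΔH = Σ(broken) − Σ(formed) = (3224 + D) − (3922) = −698 + D
Setting this equal to −62 kJ gives D = 636 kJ/mol.

D(C=C) ≈ 636 kJ/mol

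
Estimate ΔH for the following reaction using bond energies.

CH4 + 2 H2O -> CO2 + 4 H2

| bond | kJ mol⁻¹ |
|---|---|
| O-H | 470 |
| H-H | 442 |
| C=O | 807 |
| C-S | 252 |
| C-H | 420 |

Bonds broken (reactants):
  C-H: 4 × 420 = 1680
  O-H: 4 × 470 = 1880
  Σ(broken) = 3560 kJ
Bonds formed (products):
  C=O: 2 × 807 = 1614
  H-H: 4 × 442 = 1768
  Σ(formed) = 3382 kJ
ΔH = Σ(broken) − Σ(formed) = 3560 − 3382 = +178 kJ

ΔH ≈ +178 kJ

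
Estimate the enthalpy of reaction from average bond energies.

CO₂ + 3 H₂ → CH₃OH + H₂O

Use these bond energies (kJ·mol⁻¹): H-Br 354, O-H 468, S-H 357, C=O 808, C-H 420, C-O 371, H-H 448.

ΔH ≈ −75 kJ

Bonds broken (reactants):
  C=O: 2 × 808 = 1616
  H-H: 3 × 448 = 1344
  Σ(broken) = 2960 kJ
Bonds formed (products):
  C-H: 3 × 420 = 1260
  C-O: 1 × 371 = 371
  O-H: 3 × 468 = 1404
  Σ(formed) = 3035 kJ
ΔH = Σ(broken) − Σ(formed) = 2960 − 3035 = −75 kJ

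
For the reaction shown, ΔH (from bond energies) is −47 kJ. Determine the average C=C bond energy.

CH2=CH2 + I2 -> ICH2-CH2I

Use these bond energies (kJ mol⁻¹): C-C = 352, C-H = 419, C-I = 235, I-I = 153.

D(C=C) ≈ 622 kJ/mol

Let D be the C=C bond energy.
Σ(broken) = 4×419 + 1×D + 1×153 = 1829 + D
Σ(formed) = 1×352 + 4×419 + 2×235 = 2498
ΔH = Σ(broken) − Σ(formed) = (1829 + D) − (2498) = −669 + D
Setting this equal to −47 kJ gives D = 622 kJ/mol.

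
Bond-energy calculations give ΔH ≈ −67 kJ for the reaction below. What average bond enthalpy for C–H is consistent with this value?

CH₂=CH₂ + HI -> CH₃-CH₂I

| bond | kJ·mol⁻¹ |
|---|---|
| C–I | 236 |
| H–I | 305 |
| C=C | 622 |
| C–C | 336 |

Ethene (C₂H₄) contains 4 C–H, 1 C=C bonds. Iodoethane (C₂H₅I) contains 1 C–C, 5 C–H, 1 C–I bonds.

Let D be the C–H bond energy.
Σ(broken) = 4×D + 1×622 + 1×305 = 927 + 4D
Σ(formed) = 1×336 + 5×D + 1×236 = 572 + 5D
ΔH = Σ(broken) − Σ(formed) = (927 + 4D) − (572 + 5D) = +355 − D
Setting this equal to −67 kJ gives D = 422 kJ/mol.

D(C–H) ≈ 422 kJ/mol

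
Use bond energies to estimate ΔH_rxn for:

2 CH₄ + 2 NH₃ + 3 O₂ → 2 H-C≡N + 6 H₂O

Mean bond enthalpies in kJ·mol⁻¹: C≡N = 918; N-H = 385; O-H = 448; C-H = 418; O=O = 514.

Bonds broken (reactants):
  C-H: 8 × 418 = 3344
  N-H: 6 × 385 = 2310
  O=O: 3 × 514 = 1542
  Σ(broken) = 7196 kJ
Bonds formed (products):
  C≡N: 2 × 918 = 1836
  C-H: 2 × 418 = 836
  O-H: 12 × 448 = 5376
  Σ(formed) = 8048 kJ
ΔH = Σ(broken) − Σ(formed) = 7196 − 8048 = −852 kJ

ΔH ≈ −852 kJ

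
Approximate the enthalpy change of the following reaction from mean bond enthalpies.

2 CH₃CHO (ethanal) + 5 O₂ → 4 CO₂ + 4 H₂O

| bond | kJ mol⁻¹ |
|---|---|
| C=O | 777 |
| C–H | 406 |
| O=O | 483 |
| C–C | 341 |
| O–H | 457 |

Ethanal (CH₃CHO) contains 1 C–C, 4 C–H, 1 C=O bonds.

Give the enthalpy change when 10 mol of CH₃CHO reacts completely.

Bonds broken (reactants):
  C–C: 2 × 341 = 682
  C–H: 8 × 406 = 3248
  C=O: 2 × 777 = 1554
  O=O: 5 × 483 = 2415
  Σ(broken) = 7899 kJ
Bonds formed (products):
  C=O: 8 × 777 = 6216
  O–H: 8 × 457 = 3656
  Σ(formed) = 9872 kJ
ΔH = Σ(broken) − Σ(formed) = 7899 − 9872 = −1973 kJ
For 5× the reaction as written: 5 × (−1973) = −9865 kJ

ΔH = −9865 kJ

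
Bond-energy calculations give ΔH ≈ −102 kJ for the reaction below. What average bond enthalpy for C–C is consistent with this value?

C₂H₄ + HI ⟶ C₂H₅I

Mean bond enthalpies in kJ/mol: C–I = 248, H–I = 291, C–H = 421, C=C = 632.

Let D be the C–C bond energy.
Σ(broken) = 4×421 + 1×632 + 1×291 = 2607
Σ(formed) = 1×D + 5×421 + 1×248 = 2353 + D
ΔH = Σ(broken) − Σ(formed) = (2607) − (2353 + D) = +254 − D
Setting this equal to −102 kJ gives D = 356 kJ/mol.

D(C–C) ≈ 356 kJ/mol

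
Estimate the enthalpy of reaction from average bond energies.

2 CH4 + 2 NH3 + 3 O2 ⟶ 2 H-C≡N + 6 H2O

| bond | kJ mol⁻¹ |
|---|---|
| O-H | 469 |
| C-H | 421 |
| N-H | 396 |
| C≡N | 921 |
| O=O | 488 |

Bonds broken (reactants):
  C-H: 8 × 421 = 3368
  N-H: 6 × 396 = 2376
  O=O: 3 × 488 = 1464
  Σ(broken) = 7208 kJ
Bonds formed (products):
  C≡N: 2 × 921 = 1842
  C-H: 2 × 421 = 842
  O-H: 12 × 469 = 5628
  Σ(formed) = 8312 kJ
ΔH = Σ(broken) − Σ(formed) = 7208 − 8312 = −1104 kJ

ΔH ≈ −1104 kJ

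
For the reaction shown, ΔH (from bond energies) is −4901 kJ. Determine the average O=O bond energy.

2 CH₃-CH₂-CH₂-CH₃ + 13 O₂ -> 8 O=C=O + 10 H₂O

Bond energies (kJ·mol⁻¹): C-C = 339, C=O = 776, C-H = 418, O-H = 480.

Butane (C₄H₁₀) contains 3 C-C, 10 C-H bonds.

Let D be the O=O bond energy.
Σ(broken) = 6×339 + 20×418 + 13×D = 10394 + 13D
Σ(formed) = 16×776 + 20×480 = 22016
ΔH = Σ(broken) − Σ(formed) = (10394 + 13D) − (22016) = −11622 + 13D
Setting this equal to −4901 kJ gives 13D = 6721, so D = 517 kJ/mol.

D(O=O) ≈ 517 kJ/mol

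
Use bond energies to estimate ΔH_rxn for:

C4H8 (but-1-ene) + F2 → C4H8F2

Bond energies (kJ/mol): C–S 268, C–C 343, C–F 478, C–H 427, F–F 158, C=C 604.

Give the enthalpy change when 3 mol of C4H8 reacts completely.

ΔH = −1611 kJ

Bonds broken (reactants):
  C–C: 2 × 343 = 686
  C–H: 8 × 427 = 3416
  C=C: 1 × 604 = 604
  F–F: 1 × 158 = 158
  Σ(broken) = 4864 kJ
Bonds formed (products):
  C–C: 3 × 343 = 1029
  C–F: 2 × 478 = 956
  C–H: 8 × 427 = 3416
  Σ(formed) = 5401 kJ
ΔH = Σ(broken) − Σ(formed) = 4864 − 5401 = −537 kJ
For 3× the reaction as written: 3 × (−537) = −1611 kJ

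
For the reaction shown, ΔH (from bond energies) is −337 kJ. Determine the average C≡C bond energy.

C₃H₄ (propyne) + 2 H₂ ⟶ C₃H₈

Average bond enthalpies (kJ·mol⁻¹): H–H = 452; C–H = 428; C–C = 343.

D(C≡C) ≈ 814 kJ/mol

Let D be the C≡C bond energy.
Σ(broken) = 1×D + 1×343 + 4×428 + 2×452 = 2959 + D
Σ(formed) = 2×343 + 8×428 = 4110
ΔH = Σ(broken) − Σ(formed) = (2959 + D) − (4110) = −1151 + D
Setting this equal to −337 kJ gives D = 814 kJ/mol.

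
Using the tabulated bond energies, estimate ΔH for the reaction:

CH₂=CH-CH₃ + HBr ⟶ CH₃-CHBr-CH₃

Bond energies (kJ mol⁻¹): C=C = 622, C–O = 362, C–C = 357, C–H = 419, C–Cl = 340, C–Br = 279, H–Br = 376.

ΔH ≈ −57 kJ

Bonds broken (reactants):
  C–C: 1 × 357 = 357
  C–H: 6 × 419 = 2514
  C=C: 1 × 622 = 622
  H–Br: 1 × 376 = 376
  Σ(broken) = 3869 kJ
Bonds formed (products):
  C–Br: 1 × 279 = 279
  C–C: 2 × 357 = 714
  C–H: 7 × 419 = 2933
  Σ(formed) = 3926 kJ
ΔH = Σ(broken) − Σ(formed) = 3869 − 3926 = −57 kJ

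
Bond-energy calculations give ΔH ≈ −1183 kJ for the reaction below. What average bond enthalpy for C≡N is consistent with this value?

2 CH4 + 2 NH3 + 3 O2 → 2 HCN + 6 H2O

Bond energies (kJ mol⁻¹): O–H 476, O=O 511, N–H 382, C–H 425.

Let D be the C≡N bond energy.
Σ(broken) = 8×425 + 6×382 + 3×511 = 7225
Σ(formed) = 2×D + 2×425 + 12×476 = 6562 + 2D
ΔH = Σ(broken) − Σ(formed) = (7225) − (6562 + 2D) = +663 − 2D
Setting this equal to −1183 kJ gives 2D = 1846, so D = 923 kJ/mol.

D(C≡N) ≈ 923 kJ/mol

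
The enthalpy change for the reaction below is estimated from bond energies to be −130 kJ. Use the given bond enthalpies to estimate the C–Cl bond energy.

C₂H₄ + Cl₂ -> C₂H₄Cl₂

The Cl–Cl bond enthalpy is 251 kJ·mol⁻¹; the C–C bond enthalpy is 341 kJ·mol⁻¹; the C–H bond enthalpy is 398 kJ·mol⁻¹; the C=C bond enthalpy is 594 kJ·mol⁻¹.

D(C–Cl) ≈ 317 kJ/mol

Let D be the C–Cl bond energy.
Σ(broken) = 4×398 + 1×594 + 1×251 = 2437
Σ(formed) = 1×341 + 2×D + 4×398 = 1933 + 2D
ΔH = Σ(broken) − Σ(formed) = (2437) − (1933 + 2D) = +504 − 2D
Setting this equal to −130 kJ gives 2D = 634, so D = 317 kJ/mol.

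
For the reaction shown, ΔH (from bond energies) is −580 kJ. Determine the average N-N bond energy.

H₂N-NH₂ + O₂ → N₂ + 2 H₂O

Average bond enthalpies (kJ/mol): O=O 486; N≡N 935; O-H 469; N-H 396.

D(N-N) ≈ 161 kJ/mol

Let D be the N-N bond energy.
Σ(broken) = 4×396 + 1×D + 1×486 = 2070 + D
Σ(formed) = 1×935 + 4×469 = 2811
ΔH = Σ(broken) − Σ(formed) = (2070 + D) − (2811) = −741 + D
Setting this equal to −580 kJ gives D = 161 kJ/mol.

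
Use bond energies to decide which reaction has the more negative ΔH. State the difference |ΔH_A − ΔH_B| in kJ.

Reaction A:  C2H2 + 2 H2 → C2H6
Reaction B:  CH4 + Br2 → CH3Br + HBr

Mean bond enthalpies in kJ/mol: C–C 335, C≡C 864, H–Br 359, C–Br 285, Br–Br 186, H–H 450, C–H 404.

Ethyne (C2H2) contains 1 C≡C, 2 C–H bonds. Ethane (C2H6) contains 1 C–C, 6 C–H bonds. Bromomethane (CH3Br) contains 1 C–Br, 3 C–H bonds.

Reaction A, by 133 kJ

Reaction A:
  Bonds broken (reactants):
    C≡C: 1 × 864 = 864
    C–H: 2 × 404 = 808
    H–H: 2 × 450 = 900
    Σ(broken) = 2572 kJ
  Bonds formed (products):
    C–C: 1 × 335 = 335
    C–H: 6 × 404 = 2424
    Σ(formed) = 2759 kJ
  ΔH_A = 2572 − 2759 = −187 kJ
Reaction B:
  Bonds broken (reactants):
    Br–Br: 1 × 186 = 186
    C–H: 4 × 404 = 1616
    Σ(broken) = 1802 kJ
  Bonds formed (products):
    C–Br: 1 × 285 = 285
    C–H: 3 × 404 = 1212
    H–Br: 1 × 359 = 359
    Σ(formed) = 1856 kJ
  ΔH_B = 1802 − 1856 = −54 kJ
ΔH_A − ΔH_B = −133 kJ, so reaction A has the more negative ΔH; |ΔH_A − ΔH_B| = 133 kJ.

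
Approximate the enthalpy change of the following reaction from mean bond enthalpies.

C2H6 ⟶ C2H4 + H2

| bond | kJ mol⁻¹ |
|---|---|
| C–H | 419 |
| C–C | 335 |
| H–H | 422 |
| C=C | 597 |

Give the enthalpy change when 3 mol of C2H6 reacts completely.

Bonds broken (reactants):
  C–C: 1 × 335 = 335
  C–H: 6 × 419 = 2514
  Σ(broken) = 2849 kJ
Bonds formed (products):
  C–H: 4 × 419 = 1676
  C=C: 1 × 597 = 597
  H–H: 1 × 422 = 422
  Σ(formed) = 2695 kJ
ΔH = Σ(broken) − Σ(formed) = 2849 − 2695 = +154 kJ
For 3× the reaction as written: 3 × (+154) = +462 kJ

ΔH = +462 kJ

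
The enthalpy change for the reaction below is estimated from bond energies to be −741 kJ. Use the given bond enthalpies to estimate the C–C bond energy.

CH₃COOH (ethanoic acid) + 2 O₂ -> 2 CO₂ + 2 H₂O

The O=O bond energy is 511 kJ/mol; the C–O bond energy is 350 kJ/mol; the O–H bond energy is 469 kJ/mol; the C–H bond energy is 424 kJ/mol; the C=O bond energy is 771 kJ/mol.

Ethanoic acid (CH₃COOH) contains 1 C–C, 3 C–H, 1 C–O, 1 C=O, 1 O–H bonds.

D(C–C) ≈ 335 kJ/mol

Let D be the C–C bond energy.
Σ(broken) = 1×D + 3×424 + 1×350 + 1×771 + 1×469 + 2×511 = 3884 + D
Σ(formed) = 4×771 + 4×469 = 4960
ΔH = Σ(broken) − Σ(formed) = (3884 + D) − (4960) = −1076 + D
Setting this equal to −741 kJ gives D = 335 kJ/mol.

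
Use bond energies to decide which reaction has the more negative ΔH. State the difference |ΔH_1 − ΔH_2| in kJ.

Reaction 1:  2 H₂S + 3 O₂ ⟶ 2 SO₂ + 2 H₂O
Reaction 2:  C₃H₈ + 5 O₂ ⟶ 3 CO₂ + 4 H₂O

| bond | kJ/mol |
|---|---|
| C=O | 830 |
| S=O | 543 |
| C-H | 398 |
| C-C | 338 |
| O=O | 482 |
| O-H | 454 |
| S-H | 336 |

Reaction 2, by 1144 kJ

Reaction 1:
  Bonds broken (reactants):
    O=O: 3 × 482 = 1446
    S-H: 4 × 336 = 1344
    Σ(broken) = 2790 kJ
  Bonds formed (products):
    O-H: 4 × 454 = 1816
    S=O: 4 × 543 = 2172
    Σ(formed) = 3988 kJ
  ΔH_1 = 2790 − 3988 = −1198 kJ
Reaction 2:
  Bonds broken (reactants):
    C-C: 2 × 338 = 676
    C-H: 8 × 398 = 3184
    O=O: 5 × 482 = 2410
    Σ(broken) = 6270 kJ
  Bonds formed (products):
    C=O: 6 × 830 = 4980
    O-H: 8 × 454 = 3632
    Σ(formed) = 8612 kJ
  ΔH_2 = 6270 − 8612 = −2342 kJ
ΔH_1 − ΔH_2 = +1144 kJ, so reaction 2 has the more negative ΔH; |ΔH_1 − ΔH_2| = 1144 kJ.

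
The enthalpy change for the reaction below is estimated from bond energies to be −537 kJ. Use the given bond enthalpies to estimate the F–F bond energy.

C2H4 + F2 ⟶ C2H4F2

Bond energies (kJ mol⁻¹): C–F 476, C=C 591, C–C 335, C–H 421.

Let D be the F–F bond energy.
Σ(broken) = 4×421 + 1×591 + 1×D = 2275 + D
Σ(formed) = 1×335 + 2×476 + 4×421 = 2971
ΔH = Σ(broken) − Σ(formed) = (2275 + D) − (2971) = −696 + D
Setting this equal to −537 kJ gives D = 159 kJ/mol.

D(F–F) ≈ 159 kJ/mol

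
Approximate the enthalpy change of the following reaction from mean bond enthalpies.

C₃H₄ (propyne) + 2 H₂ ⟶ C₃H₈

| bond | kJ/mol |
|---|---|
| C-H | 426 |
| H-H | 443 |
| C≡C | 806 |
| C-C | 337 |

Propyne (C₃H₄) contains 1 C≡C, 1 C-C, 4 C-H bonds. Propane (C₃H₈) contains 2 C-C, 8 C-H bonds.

Bonds broken (reactants):
  C≡C: 1 × 806 = 806
  C-C: 1 × 337 = 337
  C-H: 4 × 426 = 1704
  H-H: 2 × 443 = 886
  Σ(broken) = 3733 kJ
Bonds formed (products):
  C-C: 2 × 337 = 674
  C-H: 8 × 426 = 3408
  Σ(formed) = 4082 kJ
ΔH = Σ(broken) − Σ(formed) = 3733 − 4082 = −349 kJ

ΔH ≈ −349 kJ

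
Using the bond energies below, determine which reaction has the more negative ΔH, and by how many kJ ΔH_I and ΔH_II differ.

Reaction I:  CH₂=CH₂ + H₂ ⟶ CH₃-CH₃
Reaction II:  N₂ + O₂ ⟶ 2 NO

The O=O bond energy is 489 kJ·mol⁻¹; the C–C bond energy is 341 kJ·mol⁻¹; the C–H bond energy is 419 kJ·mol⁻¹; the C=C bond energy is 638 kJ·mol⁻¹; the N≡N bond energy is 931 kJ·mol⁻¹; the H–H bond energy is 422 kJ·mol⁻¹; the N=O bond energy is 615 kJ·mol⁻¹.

Reaction I:
  Bonds broken (reactants):
    C–H: 4 × 419 = 1676
    C=C: 1 × 638 = 638
    H–H: 1 × 422 = 422
    Σ(broken) = 2736 kJ
  Bonds formed (products):
    C–C: 1 × 341 = 341
    C–H: 6 × 419 = 2514
    Σ(formed) = 2855 kJ
  ΔH_I = 2736 − 2855 = −119 kJ
Reaction II:
  Bonds broken (reactants):
    N≡N: 1 × 931 = 931
    O=O: 1 × 489 = 489
    Σ(broken) = 1420 kJ
  Bonds formed (products):
    N=O: 2 × 615 = 1230
    Σ(formed) = 1230 kJ
  ΔH_II = 1420 − 1230 = +190 kJ
ΔH_I − ΔH_II = −309 kJ, so reaction I has the more negative ΔH; |ΔH_I − ΔH_II| = 309 kJ.

Reaction I, by 309 kJ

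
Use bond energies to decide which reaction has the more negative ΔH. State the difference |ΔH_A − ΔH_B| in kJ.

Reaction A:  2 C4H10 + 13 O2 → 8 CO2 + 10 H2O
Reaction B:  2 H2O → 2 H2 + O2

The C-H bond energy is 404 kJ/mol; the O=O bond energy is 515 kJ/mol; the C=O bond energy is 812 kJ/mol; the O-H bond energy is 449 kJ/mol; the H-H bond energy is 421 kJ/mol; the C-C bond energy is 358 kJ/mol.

Reaction A, by 5488 kJ

Reaction A:
  Bonds broken (reactants):
    C-C: 6 × 358 = 2148
    C-H: 20 × 404 = 8080
    O=O: 13 × 515 = 6695
    Σ(broken) = 16923 kJ
  Bonds formed (products):
    C=O: 16 × 812 = 12992
    O-H: 20 × 449 = 8980
    Σ(formed) = 21972 kJ
  ΔH_A = 16923 − 21972 = −5049 kJ
Reaction B:
  Bonds broken (reactants):
    O-H: 4 × 449 = 1796
    Σ(broken) = 1796 kJ
  Bonds formed (products):
    H-H: 2 × 421 = 842
    O=O: 1 × 515 = 515
    Σ(formed) = 1357 kJ
  ΔH_B = 1796 − 1357 = +439 kJ
ΔH_A − ΔH_B = −5488 kJ, so reaction A has the more negative ΔH; |ΔH_A − ΔH_B| = 5488 kJ.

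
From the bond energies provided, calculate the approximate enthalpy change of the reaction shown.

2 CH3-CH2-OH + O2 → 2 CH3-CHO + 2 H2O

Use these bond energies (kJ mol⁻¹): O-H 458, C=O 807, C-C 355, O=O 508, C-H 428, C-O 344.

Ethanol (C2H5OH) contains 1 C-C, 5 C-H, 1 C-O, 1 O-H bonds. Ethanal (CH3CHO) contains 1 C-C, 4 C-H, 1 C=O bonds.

ΔH ≈ −478 kJ

Bonds broken (reactants):
  C-C: 2 × 355 = 710
  C-H: 10 × 428 = 4280
  C-O: 2 × 344 = 688
  O-H: 2 × 458 = 916
  O=O: 1 × 508 = 508
  Σ(broken) = 7102 kJ
Bonds formed (products):
  C-C: 2 × 355 = 710
  C-H: 8 × 428 = 3424
  C=O: 2 × 807 = 1614
  O-H: 4 × 458 = 1832
  Σ(formed) = 7580 kJ
ΔH = Σ(broken) − Σ(formed) = 7102 − 7580 = −478 kJ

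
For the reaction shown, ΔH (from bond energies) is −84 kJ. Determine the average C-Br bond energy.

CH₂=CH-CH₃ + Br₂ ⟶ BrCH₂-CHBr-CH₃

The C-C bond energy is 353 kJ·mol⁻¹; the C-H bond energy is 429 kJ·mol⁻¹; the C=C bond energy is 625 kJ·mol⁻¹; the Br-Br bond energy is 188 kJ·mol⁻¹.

Let D be the C-Br bond energy.
Σ(broken) = 1×188 + 1×353 + 6×429 + 1×625 = 3740
Σ(formed) = 2×D + 2×353 + 6×429 = 3280 + 2D
ΔH = Σ(broken) − Σ(formed) = (3740) − (3280 + 2D) = +460 − 2D
Setting this equal to −84 kJ gives 2D = 544, so D = 272 kJ/mol.

D(C-Br) ≈ 272 kJ/mol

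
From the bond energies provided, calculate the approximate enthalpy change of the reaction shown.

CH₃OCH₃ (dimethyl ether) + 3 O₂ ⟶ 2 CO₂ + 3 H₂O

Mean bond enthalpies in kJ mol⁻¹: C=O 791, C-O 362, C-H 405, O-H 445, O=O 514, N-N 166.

ΔH ≈ −1138 kJ

Bonds broken (reactants):
  C-H: 6 × 405 = 2430
  C-O: 2 × 362 = 724
  O=O: 3 × 514 = 1542
  Σ(broken) = 4696 kJ
Bonds formed (products):
  C=O: 4 × 791 = 3164
  O-H: 6 × 445 = 2670
  Σ(formed) = 5834 kJ
ΔH = Σ(broken) − Σ(formed) = 4696 − 5834 = −1138 kJ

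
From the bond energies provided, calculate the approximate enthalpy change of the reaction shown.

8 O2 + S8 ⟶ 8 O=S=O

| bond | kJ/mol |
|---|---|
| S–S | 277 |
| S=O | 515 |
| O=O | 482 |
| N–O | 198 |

Bonds broken (reactants):
  O=O: 8 × 482 = 3856
  S–S: 8 × 277 = 2216
  Σ(broken) = 6072 kJ
Bonds formed (products):
  S=O: 16 × 515 = 8240
  Σ(formed) = 8240 kJ
ΔH = Σ(broken) − Σ(formed) = 6072 − 8240 = −2168 kJ

ΔH ≈ −2168 kJ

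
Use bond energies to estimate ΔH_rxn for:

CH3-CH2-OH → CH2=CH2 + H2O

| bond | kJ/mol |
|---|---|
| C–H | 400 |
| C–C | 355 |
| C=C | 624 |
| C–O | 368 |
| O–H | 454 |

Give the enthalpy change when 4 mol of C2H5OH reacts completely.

ΔH = +180 kJ

Bonds broken (reactants):
  C–C: 1 × 355 = 355
  C–H: 5 × 400 = 2000
  C–O: 1 × 368 = 368
  O–H: 1 × 454 = 454
  Σ(broken) = 3177 kJ
Bonds formed (products):
  C–H: 4 × 400 = 1600
  C=C: 1 × 624 = 624
  O–H: 2 × 454 = 908
  Σ(formed) = 3132 kJ
ΔH = Σ(broken) − Σ(formed) = 3177 − 3132 = +45 kJ
For 4× the reaction as written: 4 × (+45) = +180 kJ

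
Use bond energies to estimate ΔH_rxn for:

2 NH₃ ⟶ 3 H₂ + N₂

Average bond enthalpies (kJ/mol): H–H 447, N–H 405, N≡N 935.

Bonds broken (reactants):
  N–H: 6 × 405 = 2430
  Σ(broken) = 2430 kJ
Bonds formed (products):
  H–H: 3 × 447 = 1341
  N≡N: 1 × 935 = 935
  Σ(formed) = 2276 kJ
ΔH = Σ(broken) − Σ(formed) = 2430 − 2276 = +154 kJ

ΔH ≈ +154 kJ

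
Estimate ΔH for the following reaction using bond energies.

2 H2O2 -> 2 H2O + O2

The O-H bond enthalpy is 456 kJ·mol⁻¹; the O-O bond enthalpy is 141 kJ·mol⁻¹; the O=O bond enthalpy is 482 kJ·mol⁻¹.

ΔH ≈ −200 kJ

Bonds broken (reactants):
  O-H: 4 × 456 = 1824
  O-O: 2 × 141 = 282
  Σ(broken) = 2106 kJ
Bonds formed (products):
  O-H: 4 × 456 = 1824
  O=O: 1 × 482 = 482
  Σ(formed) = 2306 kJ
ΔH = Σ(broken) − Σ(formed) = 2106 − 2306 = −200 kJ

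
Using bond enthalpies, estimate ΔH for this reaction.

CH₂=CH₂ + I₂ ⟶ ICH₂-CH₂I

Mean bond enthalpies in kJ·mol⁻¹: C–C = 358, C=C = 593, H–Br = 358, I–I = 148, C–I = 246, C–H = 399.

Bonds broken (reactants):
  C–H: 4 × 399 = 1596
  C=C: 1 × 593 = 593
  I–I: 1 × 148 = 148
  Σ(broken) = 2337 kJ
Bonds formed (products):
  C–C: 1 × 358 = 358
  C–H: 4 × 399 = 1596
  C–I: 2 × 246 = 492
  Σ(formed) = 2446 kJ
ΔH = Σ(broken) − Σ(formed) = 2337 − 2446 = −109 kJ

ΔH ≈ −109 kJ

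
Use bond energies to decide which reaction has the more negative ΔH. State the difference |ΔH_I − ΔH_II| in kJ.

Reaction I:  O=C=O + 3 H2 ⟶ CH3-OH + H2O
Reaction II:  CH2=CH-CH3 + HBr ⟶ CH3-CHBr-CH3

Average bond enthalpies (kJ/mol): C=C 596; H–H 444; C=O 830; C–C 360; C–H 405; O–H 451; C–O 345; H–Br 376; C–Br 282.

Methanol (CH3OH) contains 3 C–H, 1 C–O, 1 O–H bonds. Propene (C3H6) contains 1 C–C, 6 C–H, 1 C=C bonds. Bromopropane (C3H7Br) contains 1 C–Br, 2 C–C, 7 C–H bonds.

Reaction I:
  Bonds broken (reactants):
    C=O: 2 × 830 = 1660
    H–H: 3 × 444 = 1332
    Σ(broken) = 2992 kJ
  Bonds formed (products):
    C–H: 3 × 405 = 1215
    C–O: 1 × 345 = 345
    O–H: 3 × 451 = 1353
    Σ(formed) = 2913 kJ
  ΔH_I = 2992 − 2913 = +79 kJ
Reaction II:
  Bonds broken (reactants):
    C–C: 1 × 360 = 360
    C–H: 6 × 405 = 2430
    C=C: 1 × 596 = 596
    H–Br: 1 × 376 = 376
    Σ(broken) = 3762 kJ
  Bonds formed (products):
    C–Br: 1 × 282 = 282
    C–C: 2 × 360 = 720
    C–H: 7 × 405 = 2835
    Σ(formed) = 3837 kJ
  ΔH_II = 3762 − 3837 = −75 kJ
ΔH_I − ΔH_II = +154 kJ, so reaction II has the more negative ΔH; |ΔH_I − ΔH_II| = 154 kJ.

Reaction II, by 154 kJ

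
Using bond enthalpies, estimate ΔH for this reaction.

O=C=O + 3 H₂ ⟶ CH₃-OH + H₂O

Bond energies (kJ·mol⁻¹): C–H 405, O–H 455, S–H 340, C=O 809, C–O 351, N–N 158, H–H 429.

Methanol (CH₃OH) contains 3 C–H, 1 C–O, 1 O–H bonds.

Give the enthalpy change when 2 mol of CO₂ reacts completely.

Bonds broken (reactants):
  C=O: 2 × 809 = 1618
  H–H: 3 × 429 = 1287
  Σ(broken) = 2905 kJ
Bonds formed (products):
  C–H: 3 × 405 = 1215
  C–O: 1 × 351 = 351
  O–H: 3 × 455 = 1365
  Σ(formed) = 2931 kJ
ΔH = Σ(broken) − Σ(formed) = 2905 − 2931 = −26 kJ
For 2× the reaction as written: 2 × (−26) = −52 kJ

ΔH = −52 kJ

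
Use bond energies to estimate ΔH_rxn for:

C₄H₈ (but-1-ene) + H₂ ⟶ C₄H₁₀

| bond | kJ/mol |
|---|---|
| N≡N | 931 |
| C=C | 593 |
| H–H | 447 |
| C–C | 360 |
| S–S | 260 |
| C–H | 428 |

Bonds broken (reactants):
  C–C: 2 × 360 = 720
  C–H: 8 × 428 = 3424
  C=C: 1 × 593 = 593
  H–H: 1 × 447 = 447
  Σ(broken) = 5184 kJ
Bonds formed (products):
  C–C: 3 × 360 = 1080
  C–H: 10 × 428 = 4280
  Σ(formed) = 5360 kJ
ΔH = Σ(broken) − Σ(formed) = 5184 − 5360 = −176 kJ

ΔH ≈ −176 kJ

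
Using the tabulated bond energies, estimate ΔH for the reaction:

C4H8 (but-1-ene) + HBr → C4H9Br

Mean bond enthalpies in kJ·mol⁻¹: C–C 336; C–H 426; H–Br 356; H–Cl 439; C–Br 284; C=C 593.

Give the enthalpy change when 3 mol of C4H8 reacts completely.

ΔH = −291 kJ

Bonds broken (reactants):
  C–C: 2 × 336 = 672
  C–H: 8 × 426 = 3408
  C=C: 1 × 593 = 593
  H–Br: 1 × 356 = 356
  Σ(broken) = 5029 kJ
Bonds formed (products):
  C–Br: 1 × 284 = 284
  C–C: 3 × 336 = 1008
  C–H: 9 × 426 = 3834
  Σ(formed) = 5126 kJ
ΔH = Σ(broken) − Σ(formed) = 5029 − 5126 = −97 kJ
For 3× the reaction as written: 3 × (−97) = −291 kJ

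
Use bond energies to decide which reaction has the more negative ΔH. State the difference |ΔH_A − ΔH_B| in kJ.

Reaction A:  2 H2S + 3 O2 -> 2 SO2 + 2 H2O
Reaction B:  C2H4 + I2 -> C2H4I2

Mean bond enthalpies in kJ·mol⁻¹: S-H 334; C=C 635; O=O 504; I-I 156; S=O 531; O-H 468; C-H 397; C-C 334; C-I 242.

Reaction A, by 1121 kJ

Reaction A:
  Bonds broken (reactants):
    O=O: 3 × 504 = 1512
    S-H: 4 × 334 = 1336
    Σ(broken) = 2848 kJ
  Bonds formed (products):
    O-H: 4 × 468 = 1872
    S=O: 4 × 531 = 2124
    Σ(formed) = 3996 kJ
  ΔH_A = 2848 − 3996 = −1148 kJ
Reaction B:
  Bonds broken (reactants):
    C-H: 4 × 397 = 1588
    C=C: 1 × 635 = 635
    I-I: 1 × 156 = 156
    Σ(broken) = 2379 kJ
  Bonds formed (products):
    C-C: 1 × 334 = 334
    C-H: 4 × 397 = 1588
    C-I: 2 × 242 = 484
    Σ(formed) = 2406 kJ
  ΔH_B = 2379 − 2406 = −27 kJ
ΔH_A − ΔH_B = −1121 kJ, so reaction A has the more negative ΔH; |ΔH_A − ΔH_B| = 1121 kJ.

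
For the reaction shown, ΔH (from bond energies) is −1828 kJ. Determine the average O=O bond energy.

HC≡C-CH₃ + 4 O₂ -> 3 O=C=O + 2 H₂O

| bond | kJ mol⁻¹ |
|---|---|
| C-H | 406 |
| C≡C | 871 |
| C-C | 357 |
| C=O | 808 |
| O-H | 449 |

Let D be the O=O bond energy.
Σ(broken) = 1×871 + 1×357 + 4×406 + 4×D = 2852 + 4D
Σ(formed) = 6×808 + 4×449 = 6644
ΔH = Σ(broken) − Σ(formed) = (2852 + 4D) − (6644) = −3792 + 4D
Setting this equal to −1828 kJ gives 4D = 1964, so D = 491 kJ/mol.

D(O=O) ≈ 491 kJ/mol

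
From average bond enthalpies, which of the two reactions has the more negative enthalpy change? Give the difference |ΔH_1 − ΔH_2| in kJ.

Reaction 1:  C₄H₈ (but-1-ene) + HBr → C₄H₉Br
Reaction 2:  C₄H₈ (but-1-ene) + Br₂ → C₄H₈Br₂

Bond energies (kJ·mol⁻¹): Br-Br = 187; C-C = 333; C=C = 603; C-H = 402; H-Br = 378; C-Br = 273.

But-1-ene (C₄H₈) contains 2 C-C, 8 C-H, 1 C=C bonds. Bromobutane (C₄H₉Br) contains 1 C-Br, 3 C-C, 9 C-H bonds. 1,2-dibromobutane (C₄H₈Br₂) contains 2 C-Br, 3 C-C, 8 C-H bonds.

Reaction 1:
  Bonds broken (reactants):
    C-C: 2 × 333 = 666
    C-H: 8 × 402 = 3216
    C=C: 1 × 603 = 603
    H-Br: 1 × 378 = 378
    Σ(broken) = 4863 kJ
  Bonds formed (products):
    C-Br: 1 × 273 = 273
    C-C: 3 × 333 = 999
    C-H: 9 × 402 = 3618
    Σ(formed) = 4890 kJ
  ΔH_1 = 4863 − 4890 = −27 kJ
Reaction 2:
  Bonds broken (reactants):
    Br-Br: 1 × 187 = 187
    C-C: 2 × 333 = 666
    C-H: 8 × 402 = 3216
    C=C: 1 × 603 = 603
    Σ(broken) = 4672 kJ
  Bonds formed (products):
    C-Br: 2 × 273 = 546
    C-C: 3 × 333 = 999
    C-H: 8 × 402 = 3216
    Σ(formed) = 4761 kJ
  ΔH_2 = 4672 − 4761 = −89 kJ
ΔH_1 − ΔH_2 = +62 kJ, so reaction 2 has the more negative ΔH; |ΔH_1 − ΔH_2| = 62 kJ.

Reaction 2, by 62 kJ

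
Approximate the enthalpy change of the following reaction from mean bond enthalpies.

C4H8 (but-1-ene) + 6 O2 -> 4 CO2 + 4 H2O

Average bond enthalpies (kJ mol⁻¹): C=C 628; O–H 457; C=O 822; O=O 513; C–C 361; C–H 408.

ΔH ≈ −2540 kJ

Bonds broken (reactants):
  C–C: 2 × 361 = 722
  C–H: 8 × 408 = 3264
  C=C: 1 × 628 = 628
  O=O: 6 × 513 = 3078
  Σ(broken) = 7692 kJ
Bonds formed (products):
  C=O: 8 × 822 = 6576
  O–H: 8 × 457 = 3656
  Σ(formed) = 10232 kJ
ΔH = Σ(broken) − Σ(formed) = 7692 − 10232 = −2540 kJ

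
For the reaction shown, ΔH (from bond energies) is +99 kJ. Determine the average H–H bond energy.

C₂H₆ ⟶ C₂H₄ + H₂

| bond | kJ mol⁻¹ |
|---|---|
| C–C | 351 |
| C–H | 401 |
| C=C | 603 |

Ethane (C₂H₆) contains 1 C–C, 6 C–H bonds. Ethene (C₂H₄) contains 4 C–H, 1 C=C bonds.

D(H–H) ≈ 451 kJ/mol

Let D be the H–H bond energy.
Σ(broken) = 1×351 + 6×401 = 2757
Σ(formed) = 4×401 + 1×603 + 1×D = 2207 + D
ΔH = Σ(broken) − Σ(formed) = (2757) − (2207 + D) = +550 − D
Setting this equal to +99 kJ gives D = 451 kJ/mol.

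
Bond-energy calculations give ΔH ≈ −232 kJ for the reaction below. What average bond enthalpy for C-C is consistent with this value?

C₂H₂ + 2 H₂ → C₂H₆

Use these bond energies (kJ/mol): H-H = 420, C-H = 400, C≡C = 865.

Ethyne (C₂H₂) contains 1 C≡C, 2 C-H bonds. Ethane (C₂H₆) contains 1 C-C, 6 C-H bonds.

Let D be the C-C bond energy.
Σ(broken) = 1×865 + 2×400 + 2×420 = 2505
Σ(formed) = 1×D + 6×400 = 2400 + D
ΔH = Σ(broken) − Σ(formed) = (2505) − (2400 + D) = +105 − D
Setting this equal to −232 kJ gives D = 337 kJ/mol.

D(C-C) ≈ 337 kJ/mol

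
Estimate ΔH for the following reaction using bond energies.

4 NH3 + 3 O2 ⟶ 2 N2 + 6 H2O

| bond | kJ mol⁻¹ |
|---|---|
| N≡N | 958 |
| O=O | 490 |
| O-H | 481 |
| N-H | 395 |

Bonds broken (reactants):
  N-H: 12 × 395 = 4740
  O=O: 3 × 490 = 1470
  Σ(broken) = 6210 kJ
Bonds formed (products):
  N≡N: 2 × 958 = 1916
  O-H: 12 × 481 = 5772
  Σ(formed) = 7688 kJ
ΔH = Σ(broken) − Σ(formed) = 6210 − 7688 = −1478 kJ

ΔH ≈ −1478 kJ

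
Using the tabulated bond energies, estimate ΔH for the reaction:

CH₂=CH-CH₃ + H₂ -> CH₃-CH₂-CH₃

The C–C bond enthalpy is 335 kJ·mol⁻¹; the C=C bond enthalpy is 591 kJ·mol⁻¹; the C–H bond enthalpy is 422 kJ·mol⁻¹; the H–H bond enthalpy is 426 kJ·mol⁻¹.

Bonds broken (reactants):
  C–C: 1 × 335 = 335
  C–H: 6 × 422 = 2532
  C=C: 1 × 591 = 591
  H–H: 1 × 426 = 426
  Σ(broken) = 3884 kJ
Bonds formed (products):
  C–C: 2 × 335 = 670
  C–H: 8 × 422 = 3376
  Σ(formed) = 4046 kJ
ΔH = Σ(broken) − Σ(formed) = 3884 − 4046 = −162 kJ

ΔH ≈ −162 kJ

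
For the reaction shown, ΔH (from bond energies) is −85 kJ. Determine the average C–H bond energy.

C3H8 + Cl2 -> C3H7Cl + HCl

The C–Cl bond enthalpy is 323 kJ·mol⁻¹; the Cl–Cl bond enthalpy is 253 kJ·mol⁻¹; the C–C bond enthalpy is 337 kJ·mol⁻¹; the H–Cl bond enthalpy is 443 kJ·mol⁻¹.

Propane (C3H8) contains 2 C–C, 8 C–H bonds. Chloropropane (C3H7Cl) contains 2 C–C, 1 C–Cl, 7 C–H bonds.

D(C–H) ≈ 428 kJ/mol

Let D be the C–H bond energy.
Σ(broken) = 2×337 + 8×D + 1×253 = 927 + 8D
Σ(formed) = 2×337 + 1×323 + 7×D + 1×443 = 1440 + 7D
ΔH = Σ(broken) − Σ(formed) = (927 + 8D) − (1440 + 7D) = −513 + D
Setting this equal to −85 kJ gives D = 428 kJ/mol.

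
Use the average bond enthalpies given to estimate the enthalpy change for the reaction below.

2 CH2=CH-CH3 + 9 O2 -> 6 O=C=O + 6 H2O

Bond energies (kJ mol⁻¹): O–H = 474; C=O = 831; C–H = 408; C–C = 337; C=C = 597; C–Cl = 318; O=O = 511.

Bonds broken (reactants):
  C–C: 2 × 337 = 674
  C–H: 12 × 408 = 4896
  C=C: 2 × 597 = 1194
  O=O: 9 × 511 = 4599
  Σ(broken) = 11363 kJ
Bonds formed (products):
  C=O: 12 × 831 = 9972
  O–H: 12 × 474 = 5688
  Σ(formed) = 15660 kJ
ΔH = Σ(broken) − Σ(formed) = 11363 − 15660 = −4297 kJ

ΔH ≈ −4297 kJ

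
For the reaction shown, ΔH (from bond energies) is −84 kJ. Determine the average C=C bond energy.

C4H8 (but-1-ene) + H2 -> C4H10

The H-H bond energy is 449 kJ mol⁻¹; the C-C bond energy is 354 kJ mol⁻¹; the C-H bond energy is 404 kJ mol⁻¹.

D(C=C) ≈ 629 kJ/mol

Let D be the C=C bond energy.
Σ(broken) = 2×354 + 8×404 + 1×D + 1×449 = 4389 + D
Σ(formed) = 3×354 + 10×404 = 5102
ΔH = Σ(broken) − Σ(formed) = (4389 + D) − (5102) = −713 + D
Setting this equal to −84 kJ gives D = 629 kJ/mol.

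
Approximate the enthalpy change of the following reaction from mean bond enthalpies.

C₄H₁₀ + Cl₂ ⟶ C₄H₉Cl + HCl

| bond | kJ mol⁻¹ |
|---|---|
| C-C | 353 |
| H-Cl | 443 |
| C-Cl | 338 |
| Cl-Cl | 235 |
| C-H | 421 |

ΔH ≈ −125 kJ

Bonds broken (reactants):
  C-C: 3 × 353 = 1059
  C-H: 10 × 421 = 4210
  Cl-Cl: 1 × 235 = 235
  Σ(broken) = 5504 kJ
Bonds formed (products):
  C-C: 3 × 353 = 1059
  C-Cl: 1 × 338 = 338
  C-H: 9 × 421 = 3789
  H-Cl: 1 × 443 = 443
  Σ(formed) = 5629 kJ
ΔH = Σ(broken) − Σ(formed) = 5504 − 5629 = −125 kJ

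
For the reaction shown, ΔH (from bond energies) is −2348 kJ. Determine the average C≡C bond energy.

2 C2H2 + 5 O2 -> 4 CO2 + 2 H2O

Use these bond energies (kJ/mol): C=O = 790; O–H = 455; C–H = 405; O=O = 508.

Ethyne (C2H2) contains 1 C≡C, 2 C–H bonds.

Let D be the C≡C bond energy.
Σ(broken) = 2×D + 4×405 + 5×508 = 4160 + 2D
Σ(formed) = 8×790 + 4×455 = 8140
ΔH = Σ(broken) − Σ(formed) = (4160 + 2D) − (8140) = −3980 + 2D
Setting this equal to −2348 kJ gives 2D = 1632, so D = 816 kJ/mol.

D(C≡C) ≈ 816 kJ/mol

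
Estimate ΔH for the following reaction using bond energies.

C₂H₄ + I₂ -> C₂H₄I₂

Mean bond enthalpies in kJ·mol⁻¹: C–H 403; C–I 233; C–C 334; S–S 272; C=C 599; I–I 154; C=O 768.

ΔH ≈ −47 kJ

Bonds broken (reactants):
  C–H: 4 × 403 = 1612
  C=C: 1 × 599 = 599
  I–I: 1 × 154 = 154
  Σ(broken) = 2365 kJ
Bonds formed (products):
  C–C: 1 × 334 = 334
  C–H: 4 × 403 = 1612
  C–I: 2 × 233 = 466
  Σ(formed) = 2412 kJ
ΔH = Σ(broken) − Σ(formed) = 2365 − 2412 = −47 kJ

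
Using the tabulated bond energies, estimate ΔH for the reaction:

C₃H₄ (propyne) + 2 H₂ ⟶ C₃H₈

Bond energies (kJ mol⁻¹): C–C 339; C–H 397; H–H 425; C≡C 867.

Bonds broken (reactants):
  C≡C: 1 × 867 = 867
  C–C: 1 × 339 = 339
  C–H: 4 × 397 = 1588
  H–H: 2 × 425 = 850
  Σ(broken) = 3644 kJ
Bonds formed (products):
  C–C: 2 × 339 = 678
  C–H: 8 × 397 = 3176
  Σ(formed) = 3854 kJ
ΔH = Σ(broken) − Σ(formed) = 3644 − 3854 = −210 kJ

ΔH ≈ −210 kJ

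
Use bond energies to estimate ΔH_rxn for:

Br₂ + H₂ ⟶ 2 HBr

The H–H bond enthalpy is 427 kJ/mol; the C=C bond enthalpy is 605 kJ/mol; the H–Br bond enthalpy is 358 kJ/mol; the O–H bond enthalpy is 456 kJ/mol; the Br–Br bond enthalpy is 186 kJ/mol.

Bonds broken (reactants):
  Br–Br: 1 × 186 = 186
  H–H: 1 × 427 = 427
  Σ(broken) = 613 kJ
Bonds formed (products):
  H–Br: 2 × 358 = 716
  Σ(formed) = 716 kJ
ΔH = Σ(broken) − Σ(formed) = 613 − 716 = −103 kJ

ΔH ≈ −103 kJ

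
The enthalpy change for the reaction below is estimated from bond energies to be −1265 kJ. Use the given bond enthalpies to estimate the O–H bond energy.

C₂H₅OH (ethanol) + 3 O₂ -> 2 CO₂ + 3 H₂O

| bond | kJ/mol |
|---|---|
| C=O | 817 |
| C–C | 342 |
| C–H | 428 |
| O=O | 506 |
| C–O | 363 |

D(O–H) ≈ 472 kJ/mol

Let D be the O–H bond energy.
Σ(broken) = 1×342 + 5×428 + 1×363 + 1×D + 3×506 = 4363 + D
Σ(formed) = 4×817 + 6×D = 3268 + 6D
ΔH = Σ(broken) − Σ(formed) = (4363 + D) − (3268 + 6D) = +1095 − 5D
Setting this equal to −1265 kJ gives 5D = 2360, so D = 472 kJ/mol.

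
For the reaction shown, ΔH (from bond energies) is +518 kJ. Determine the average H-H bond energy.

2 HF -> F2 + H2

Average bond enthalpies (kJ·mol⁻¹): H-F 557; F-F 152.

D(H-H) ≈ 444 kJ/mol

Let D be the H-H bond energy.
Σ(broken) = 2×557 = 1114
Σ(formed) = 1×152 + 1×D = 152 + D
ΔH = Σ(broken) − Σ(formed) = (1114) − (152 + D) = +962 − D
Setting this equal to +518 kJ gives D = 444 kJ/mol.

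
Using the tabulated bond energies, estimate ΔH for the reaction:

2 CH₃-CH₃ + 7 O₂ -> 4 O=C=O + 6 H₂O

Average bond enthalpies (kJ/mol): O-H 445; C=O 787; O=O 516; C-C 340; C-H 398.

Bonds broken (reactants):
  C-C: 2 × 340 = 680
  C-H: 12 × 398 = 4776
  O=O: 7 × 516 = 3612
  Σ(broken) = 9068 kJ
Bonds formed (products):
  C=O: 8 × 787 = 6296
  O-H: 12 × 445 = 5340
  Σ(formed) = 11636 kJ
ΔH = Σ(broken) − Σ(formed) = 9068 − 11636 = −2568 kJ

ΔH ≈ −2568 kJ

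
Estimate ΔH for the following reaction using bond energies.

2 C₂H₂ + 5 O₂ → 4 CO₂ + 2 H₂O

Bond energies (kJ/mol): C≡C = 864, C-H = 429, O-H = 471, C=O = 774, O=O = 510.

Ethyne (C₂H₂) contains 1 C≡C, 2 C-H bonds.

ΔH ≈ −2082 kJ

Bonds broken (reactants):
  C≡C: 2 × 864 = 1728
  C-H: 4 × 429 = 1716
  O=O: 5 × 510 = 2550
  Σ(broken) = 5994 kJ
Bonds formed (products):
  C=O: 8 × 774 = 6192
  O-H: 4 × 471 = 1884
  Σ(formed) = 8076 kJ
ΔH = Σ(broken) − Σ(formed) = 5994 − 8076 = −2082 kJ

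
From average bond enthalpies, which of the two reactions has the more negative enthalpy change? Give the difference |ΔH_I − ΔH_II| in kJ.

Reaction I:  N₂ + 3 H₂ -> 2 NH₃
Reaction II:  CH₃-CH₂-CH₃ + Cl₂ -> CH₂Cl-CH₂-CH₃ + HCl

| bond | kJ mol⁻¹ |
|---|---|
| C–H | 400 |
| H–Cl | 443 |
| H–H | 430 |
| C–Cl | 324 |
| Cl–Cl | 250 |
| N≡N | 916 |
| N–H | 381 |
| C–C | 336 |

Reaction I:
  Bonds broken (reactants):
    H–H: 3 × 430 = 1290
    N≡N: 1 × 916 = 916
    Σ(broken) = 2206 kJ
  Bonds formed (products):
    N–H: 6 × 381 = 2286
    Σ(formed) = 2286 kJ
  ΔH_I = 2206 − 2286 = −80 kJ
Reaction II:
  Bonds broken (reactants):
    C–C: 2 × 336 = 672
    C–H: 8 × 400 = 3200
    Cl–Cl: 1 × 250 = 250
    Σ(broken) = 4122 kJ
  Bonds formed (products):
    C–C: 2 × 336 = 672
    C–Cl: 1 × 324 = 324
    C–H: 7 × 400 = 2800
    H–Cl: 1 × 443 = 443
    Σ(formed) = 4239 kJ
  ΔH_II = 4122 − 4239 = −117 kJ
ΔH_I − ΔH_II = +37 kJ, so reaction II has the more negative ΔH; |ΔH_I − ΔH_II| = 37 kJ.

Reaction II, by 37 kJ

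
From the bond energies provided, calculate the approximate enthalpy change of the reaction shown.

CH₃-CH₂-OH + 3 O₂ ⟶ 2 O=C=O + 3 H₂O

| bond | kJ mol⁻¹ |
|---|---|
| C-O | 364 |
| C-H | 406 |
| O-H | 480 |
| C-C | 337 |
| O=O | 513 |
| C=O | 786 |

Bonds broken (reactants):
  C-C: 1 × 337 = 337
  C-H: 5 × 406 = 2030
  C-O: 1 × 364 = 364
  O-H: 1 × 480 = 480
  O=O: 3 × 513 = 1539
  Σ(broken) = 4750 kJ
Bonds formed (products):
  C=O: 4 × 786 = 3144
  O-H: 6 × 480 = 2880
  Σ(formed) = 6024 kJ
ΔH = Σ(broken) − Σ(formed) = 4750 − 6024 = −1274 kJ

ΔH ≈ −1274 kJ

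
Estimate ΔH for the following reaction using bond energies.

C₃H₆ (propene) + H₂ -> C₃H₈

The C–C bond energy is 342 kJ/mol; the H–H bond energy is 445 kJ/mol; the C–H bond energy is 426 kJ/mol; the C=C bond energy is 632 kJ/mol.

ΔH ≈ −117 kJ

Bonds broken (reactants):
  C–C: 1 × 342 = 342
  C–H: 6 × 426 = 2556
  C=C: 1 × 632 = 632
  H–H: 1 × 445 = 445
  Σ(broken) = 3975 kJ
Bonds formed (products):
  C–C: 2 × 342 = 684
  C–H: 8 × 426 = 3408
  Σ(formed) = 4092 kJ
ΔH = Σ(broken) − Σ(formed) = 3975 − 4092 = −117 kJ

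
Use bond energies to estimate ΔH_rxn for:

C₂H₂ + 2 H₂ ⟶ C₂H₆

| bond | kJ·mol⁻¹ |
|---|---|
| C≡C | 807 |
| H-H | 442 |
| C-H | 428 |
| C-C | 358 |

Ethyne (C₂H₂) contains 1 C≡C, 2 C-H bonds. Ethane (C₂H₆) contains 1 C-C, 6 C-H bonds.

Bonds broken (reactants):
  C≡C: 1 × 807 = 807
  C-H: 2 × 428 = 856
  H-H: 2 × 442 = 884
  Σ(broken) = 2547 kJ
Bonds formed (products):
  C-C: 1 × 358 = 358
  C-H: 6 × 428 = 2568
  Σ(formed) = 2926 kJ
ΔH = Σ(broken) − Σ(formed) = 2547 − 2926 = −379 kJ

ΔH ≈ −379 kJ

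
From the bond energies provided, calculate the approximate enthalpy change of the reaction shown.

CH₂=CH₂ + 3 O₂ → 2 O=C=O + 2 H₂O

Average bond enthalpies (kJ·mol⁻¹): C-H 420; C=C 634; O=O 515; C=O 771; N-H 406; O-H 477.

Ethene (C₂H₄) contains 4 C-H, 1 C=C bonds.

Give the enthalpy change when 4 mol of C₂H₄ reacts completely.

Bonds broken (reactants):
  C-H: 4 × 420 = 1680
  C=C: 1 × 634 = 634
  O=O: 3 × 515 = 1545
  Σ(broken) = 3859 kJ
Bonds formed (products):
  C=O: 4 × 771 = 3084
  O-H: 4 × 477 = 1908
  Σ(formed) = 4992 kJ
ΔH = Σ(broken) − Σ(formed) = 3859 − 4992 = −1133 kJ
For 4× the reaction as written: 4 × (−1133) = −4532 kJ

ΔH = −4532 kJ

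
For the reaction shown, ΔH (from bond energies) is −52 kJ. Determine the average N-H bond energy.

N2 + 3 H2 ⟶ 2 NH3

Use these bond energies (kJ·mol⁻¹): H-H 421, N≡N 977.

Let D be the N-H bond energy.
Σ(broken) = 3×421 + 1×977 = 2240
Σ(formed) = 6×D = 6D
ΔH = Σ(broken) − Σ(formed) = (2240) − (6D) = +2240 − 6D
Setting this equal to −52 kJ gives 6D = 2292, so D = 382 kJ/mol.

D(N-H) ≈ 382 kJ/mol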